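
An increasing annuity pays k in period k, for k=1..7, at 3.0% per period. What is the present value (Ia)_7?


(Ia)_n = sum_{k=1}^{n} k * v^k, v = 1/(1+i)
v = 0.970874
Sum computed term by term:
(Ia)_7 = 24.185


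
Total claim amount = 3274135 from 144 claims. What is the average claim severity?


severity = total / number
= 3274135 / 144
= 22737.0486


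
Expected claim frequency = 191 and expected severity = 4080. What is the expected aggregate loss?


E[S] = E[N] * E[X]
= 191 * 4080
= 779280


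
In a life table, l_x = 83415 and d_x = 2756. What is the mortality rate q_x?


q_x = d_x / l_x
= 2756 / 83415
= 0.033


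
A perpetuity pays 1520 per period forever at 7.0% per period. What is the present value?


PV = PMT / i
= 1520 / 0.07
= 21714.2857


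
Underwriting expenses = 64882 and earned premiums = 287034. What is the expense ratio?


Expense ratio = expenses / premiums
= 64882 / 287034
= 0.226


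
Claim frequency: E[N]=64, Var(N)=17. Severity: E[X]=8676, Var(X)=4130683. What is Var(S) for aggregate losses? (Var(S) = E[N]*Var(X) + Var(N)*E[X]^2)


Var(S) = E[N]*Var(X) + Var(N)*E[X]^2
= 64*4130683 + 17*8676^2
= 264363712 + 1279640592
= 1.5440e+09


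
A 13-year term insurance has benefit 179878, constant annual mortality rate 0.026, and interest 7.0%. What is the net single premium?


NSP = benefit * sum_{k=0}^{n-1} k_p_x * q * v^(k+1)
With constant q=0.026, v=0.934579
Sum = 0.191038
NSP = 179878 * 0.191038
= 34363.4689


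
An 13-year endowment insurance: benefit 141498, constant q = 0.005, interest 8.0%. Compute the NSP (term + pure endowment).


Term component = 5455.9832
Pure endowment = 13_p_x * v^13 * benefit = 0.936915 * 0.367698 * 141498 = 48746.2857
NSP = 54202.2689


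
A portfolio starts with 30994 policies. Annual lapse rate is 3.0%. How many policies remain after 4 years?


remaining = initial * (1 - lapse)^years
= 30994 * (1 - 0.03)^4
= 30994 * 0.885293
= 27438.7654


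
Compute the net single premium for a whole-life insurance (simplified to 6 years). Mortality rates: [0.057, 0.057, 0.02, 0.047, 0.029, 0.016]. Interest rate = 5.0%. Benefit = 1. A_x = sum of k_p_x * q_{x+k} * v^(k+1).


v = 0.952381
Year 0: k_p_x=1.0, q=0.057, term=0.054286
Year 1: k_p_x=0.943, q=0.057, term=0.048754
Year 2: k_p_x=0.889249, q=0.02, term=0.015363
Year 3: k_p_x=0.871464, q=0.047, term=0.033697
Year 4: k_p_x=0.830505, q=0.029, term=0.018871
Year 5: k_p_x=0.806421, q=0.016, term=0.009628
A_x = 0.1806


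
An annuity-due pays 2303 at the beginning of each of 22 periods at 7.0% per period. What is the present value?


PV_due = PMT * (1-(1+i)^(-n))/i * (1+i)
PV_immediate = 25474.0369
PV_due = 25474.0369 * 1.07
= 27257.2194


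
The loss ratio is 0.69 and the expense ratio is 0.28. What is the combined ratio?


Combined ratio = loss ratio + expense ratio
= 0.69 + 0.28
= 0.97


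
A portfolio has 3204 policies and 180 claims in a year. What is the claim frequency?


frequency = claims / policies
= 180 / 3204
= 0.0562


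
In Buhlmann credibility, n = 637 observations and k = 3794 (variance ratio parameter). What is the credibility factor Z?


Z = n / (n + k)
= 637 / (637 + 3794)
= 637 / 4431
= 0.1438


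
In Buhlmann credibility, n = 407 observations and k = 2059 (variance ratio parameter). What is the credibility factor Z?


Z = n / (n + k)
= 407 / (407 + 2059)
= 407 / 2466
= 0.165


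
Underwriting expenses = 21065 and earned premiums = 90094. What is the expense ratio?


Expense ratio = expenses / premiums
= 21065 / 90094
= 0.2338


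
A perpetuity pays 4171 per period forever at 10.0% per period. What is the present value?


PV = PMT / i
= 4171 / 0.1
= 41710.0


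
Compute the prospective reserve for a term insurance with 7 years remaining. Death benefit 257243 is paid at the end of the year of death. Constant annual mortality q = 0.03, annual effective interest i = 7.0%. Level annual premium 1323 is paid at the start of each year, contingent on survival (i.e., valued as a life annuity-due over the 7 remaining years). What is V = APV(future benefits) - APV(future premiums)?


v = 1/(1+i) = 0.934579
APV(future benefits) per unit = sum_{k=0}^{6} k_p_x * q * v^(k+1) = 0.149049
APV(future benefits) = 257243 * 0.149049 = 38341.7264
Life annuity-due factor ä_{x:7} = sum_{k=0}^{6} k_p_x * v^k = 5.316069
APV(future premiums) = 1323 * 5.316069 = 7033.1595
V = 38341.7264 - 7033.1595
= 31308.5669


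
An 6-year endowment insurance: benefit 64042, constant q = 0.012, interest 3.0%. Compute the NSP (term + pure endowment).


Term component = 4044.423
Pure endowment = 6_p_x * v^6 * benefit = 0.930126 * 0.837484 * 64042 = 49886.5196
NSP = 53930.9425


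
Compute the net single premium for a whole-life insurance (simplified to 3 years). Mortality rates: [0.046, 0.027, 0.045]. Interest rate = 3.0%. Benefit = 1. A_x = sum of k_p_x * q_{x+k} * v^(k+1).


v = 0.970874
Year 0: k_p_x=1.0, q=0.046, term=0.04466
Year 1: k_p_x=0.954, q=0.027, term=0.024279
Year 2: k_p_x=0.928242, q=0.045, term=0.038226
A_x = 0.1072


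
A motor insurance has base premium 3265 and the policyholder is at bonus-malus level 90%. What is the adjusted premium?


adjusted = base * BM_level / 100
= 3265 * 90 / 100
= 3265 * 0.9
= 2938.5


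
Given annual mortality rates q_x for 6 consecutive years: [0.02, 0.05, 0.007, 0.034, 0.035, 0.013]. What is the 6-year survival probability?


p_k = 1 - q_k for each year
Survival = product of (1 - q_k)
= 0.98 * 0.95 * 0.993 * 0.966 * 0.965 * 0.987
= 0.8506


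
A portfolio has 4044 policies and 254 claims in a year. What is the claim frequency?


frequency = claims / policies
= 254 / 4044
= 0.0628


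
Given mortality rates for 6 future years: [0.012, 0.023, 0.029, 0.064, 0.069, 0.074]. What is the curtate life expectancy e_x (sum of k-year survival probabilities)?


e_x = sum_{k=1}^{n} k_p_x
k_p_x values:
  1_p_x = 0.988
  2_p_x = 0.965276
  3_p_x = 0.937283
  4_p_x = 0.877297
  5_p_x = 0.816763
  6_p_x = 0.756323
e_x = 5.3409


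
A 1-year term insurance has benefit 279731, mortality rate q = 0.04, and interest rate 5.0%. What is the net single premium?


NSP = benefit * q * v
v = 1/(1+i) = 0.952381
NSP = 279731 * 0.04 * 0.952381
= 10656.419


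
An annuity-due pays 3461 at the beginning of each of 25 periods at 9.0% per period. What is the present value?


PV_due = PMT * (1-(1+i)^(-n))/i * (1+i)
PV_immediate = 33995.948
PV_due = 33995.948 * 1.09
= 37055.5833


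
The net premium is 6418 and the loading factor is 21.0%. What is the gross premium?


Gross = net * (1 + loading)
= 6418 * (1 + 0.21)
= 6418 * 1.21
= 7765.78


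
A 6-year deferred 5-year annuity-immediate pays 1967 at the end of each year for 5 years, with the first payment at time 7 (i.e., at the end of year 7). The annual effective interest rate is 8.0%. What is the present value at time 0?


PV at time 6 of the 5-year annuity-immediate:
a_n = 1967 * (1-(1+0.08)^(-5))/0.08 = 7853.6606
Discount back 6 years to time 0:
PV = 7853.6606 * (1+0.08)^(-6)
= 7853.6606 * 0.63017
= 4949.1384


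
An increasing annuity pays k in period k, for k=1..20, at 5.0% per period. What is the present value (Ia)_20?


(Ia)_n = sum_{k=1}^{n} k * v^k, v = 1/(1+i)
v = 0.952381
Sum computed term by term:
(Ia)_20 = 110.9506


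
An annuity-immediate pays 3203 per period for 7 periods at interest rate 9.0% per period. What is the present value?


PV = PMT * (1 - (1+i)^(-n)) / i
= 3203 * (1 - (1+0.09)^(-7)) / 0.09
= 3203 * (1 - 0.547034) / 0.09
= 3203 * 5.032953
= 16120.5479


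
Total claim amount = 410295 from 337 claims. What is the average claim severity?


severity = total / number
= 410295 / 337
= 1217.4926


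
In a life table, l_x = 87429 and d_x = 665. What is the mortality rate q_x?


q_x = d_x / l_x
= 665 / 87429
= 0.0076


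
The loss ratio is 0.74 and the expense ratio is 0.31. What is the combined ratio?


Combined ratio = loss ratio + expense ratio
= 0.74 + 0.31
= 1.05


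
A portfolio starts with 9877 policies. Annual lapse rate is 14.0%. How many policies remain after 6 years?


remaining = initial * (1 - lapse)^years
= 9877 * (1 - 0.14)^6
= 9877 * 0.404567
= 3995.9106


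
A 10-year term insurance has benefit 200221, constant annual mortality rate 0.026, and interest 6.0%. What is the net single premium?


NSP = benefit * sum_{k=0}^{n-1} k_p_x * q * v^(k+1)
With constant q=0.026, v=0.943396
Sum = 0.172606
NSP = 200221 * 0.172606
= 34559.3295


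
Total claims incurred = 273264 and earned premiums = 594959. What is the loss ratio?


Loss ratio = claims / premiums
= 273264 / 594959
= 0.4593


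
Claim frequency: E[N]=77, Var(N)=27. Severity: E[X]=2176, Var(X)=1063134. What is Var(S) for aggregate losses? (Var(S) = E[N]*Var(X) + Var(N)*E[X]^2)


Var(S) = E[N]*Var(X) + Var(N)*E[X]^2
= 77*1063134 + 27*2176^2
= 81861318 + 127844352
= 2.0971e+08


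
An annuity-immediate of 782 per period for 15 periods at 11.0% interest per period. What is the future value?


FV = PMT * ((1+i)^n - 1) / i
= 782 * ((1.11)^15 - 1) / 0.11
= 782 * (4.784589 - 1) / 0.11
= 26904.9907


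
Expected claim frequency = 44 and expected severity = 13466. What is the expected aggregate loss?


E[S] = E[N] * E[X]
= 44 * 13466
= 592504


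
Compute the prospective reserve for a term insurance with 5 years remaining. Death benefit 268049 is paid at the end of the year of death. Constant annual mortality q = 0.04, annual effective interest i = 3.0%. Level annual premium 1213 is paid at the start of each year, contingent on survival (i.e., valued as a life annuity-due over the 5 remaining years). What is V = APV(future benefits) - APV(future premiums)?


v = 1/(1+i) = 0.970874
APV(future benefits) per unit = sum_{k=0}^{4} k_p_x * q * v^(k+1) = 0.169516
APV(future benefits) = 268049 * 0.169516 = 45438.4945
Life annuity-due factor ä_{x:5} = sum_{k=0}^{4} k_p_x * v^k = 4.365027
APV(future premiums) = 1213 * 4.365027 = 5294.7783
V = 45438.4945 - 5294.7783
= 40143.7162


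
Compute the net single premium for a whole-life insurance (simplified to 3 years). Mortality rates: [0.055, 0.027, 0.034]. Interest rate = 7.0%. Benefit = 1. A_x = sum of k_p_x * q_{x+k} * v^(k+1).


v = 0.934579
Year 0: k_p_x=1.0, q=0.055, term=0.051402
Year 1: k_p_x=0.945, q=0.027, term=0.022286
Year 2: k_p_x=0.919485, q=0.034, term=0.02552
A_x = 0.0992


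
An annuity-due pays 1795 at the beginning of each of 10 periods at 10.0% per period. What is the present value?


PV_due = PMT * (1-(1+i)^(-n))/i * (1+i)
PV_immediate = 11029.498
PV_due = 11029.498 * 1.1
= 12132.4478


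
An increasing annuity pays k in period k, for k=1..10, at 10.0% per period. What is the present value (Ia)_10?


(Ia)_n = sum_{k=1}^{n} k * v^k, v = 1/(1+i)
v = 0.909091
Sum computed term by term:
(Ia)_10 = 29.0359


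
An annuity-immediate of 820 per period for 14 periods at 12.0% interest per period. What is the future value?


FV = PMT * ((1+i)^n - 1) / i
= 820 * ((1.12)^14 - 1) / 0.12
= 820 * (4.887112 - 1) / 0.12
= 26561.9339


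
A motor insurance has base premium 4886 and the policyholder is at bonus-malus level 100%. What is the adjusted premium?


adjusted = base * BM_level / 100
= 4886 * 100 / 100
= 4886 * 1.0
= 4886.0


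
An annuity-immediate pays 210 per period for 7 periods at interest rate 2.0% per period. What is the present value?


PV = PMT * (1 - (1+i)^(-n)) / i
= 210 * (1 - (1+0.02)^(-7)) / 0.02
= 210 * (1 - 0.87056) / 0.02
= 210 * 6.471991
= 1359.1181


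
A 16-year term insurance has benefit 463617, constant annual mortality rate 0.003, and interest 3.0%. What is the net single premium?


NSP = benefit * sum_{k=0}^{n-1} k_p_x * q * v^(k+1)
With constant q=0.003, v=0.970874
Sum = 0.036916
NSP = 463617 * 0.036916
= 17115.1121


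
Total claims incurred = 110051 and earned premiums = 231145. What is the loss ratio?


Loss ratio = claims / premiums
= 110051 / 231145
= 0.4761


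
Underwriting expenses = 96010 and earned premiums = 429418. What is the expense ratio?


Expense ratio = expenses / premiums
= 96010 / 429418
= 0.2236


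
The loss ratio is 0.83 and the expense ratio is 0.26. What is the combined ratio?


Combined ratio = loss ratio + expense ratio
= 0.83 + 0.26
= 1.09


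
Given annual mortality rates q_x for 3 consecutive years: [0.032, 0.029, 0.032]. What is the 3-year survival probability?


p_k = 1 - q_k for each year
Survival = product of (1 - q_k)
= 0.968 * 0.971 * 0.968
= 0.9099


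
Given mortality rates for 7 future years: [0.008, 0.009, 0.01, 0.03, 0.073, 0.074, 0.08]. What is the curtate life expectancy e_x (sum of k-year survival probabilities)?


e_x = sum_{k=1}^{n} k_p_x
k_p_x values:
  1_p_x = 0.992
  2_p_x = 0.983072
  3_p_x = 0.973241
  4_p_x = 0.944044
  5_p_x = 0.875129
  6_p_x = 0.810369
  7_p_x = 0.74554
e_x = 6.3234


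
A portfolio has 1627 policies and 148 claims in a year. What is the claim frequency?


frequency = claims / policies
= 148 / 1627
= 0.091


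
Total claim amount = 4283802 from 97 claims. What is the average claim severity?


severity = total / number
= 4283802 / 97
= 44162.9072


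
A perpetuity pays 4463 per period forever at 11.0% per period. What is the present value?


PV = PMT / i
= 4463 / 0.11
= 40572.7273


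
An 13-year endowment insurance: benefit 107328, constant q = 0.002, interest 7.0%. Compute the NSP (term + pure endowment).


Term component = 1775.9687
Pure endowment = 13_p_x * v^13 * benefit = 0.97431 * 0.414964 * 107328 = 43393.1286
NSP = 45169.0972


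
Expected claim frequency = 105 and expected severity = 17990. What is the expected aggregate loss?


E[S] = E[N] * E[X]
= 105 * 17990
= 1.8890e+06


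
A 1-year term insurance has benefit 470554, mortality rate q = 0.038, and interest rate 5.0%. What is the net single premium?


NSP = benefit * q * v
v = 1/(1+i) = 0.952381
NSP = 470554 * 0.038 * 0.952381
= 17029.5733


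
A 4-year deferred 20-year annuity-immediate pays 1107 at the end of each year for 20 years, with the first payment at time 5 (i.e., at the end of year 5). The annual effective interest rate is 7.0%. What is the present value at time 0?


PV at time 4 of the 20-year annuity-immediate:
a_n = 1107 * (1-(1+0.07)^(-20))/0.07 = 11727.5738
Discount back 4 years to time 0:
PV = 11727.5738 * (1+0.07)^(-4)
= 11727.5738 * 0.762895
= 8946.9099


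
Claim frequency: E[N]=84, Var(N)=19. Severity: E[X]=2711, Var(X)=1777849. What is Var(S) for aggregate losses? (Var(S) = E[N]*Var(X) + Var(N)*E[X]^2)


Var(S) = E[N]*Var(X) + Var(N)*E[X]^2
= 84*1777849 + 19*2711^2
= 149339316 + 139640899
= 2.8898e+08


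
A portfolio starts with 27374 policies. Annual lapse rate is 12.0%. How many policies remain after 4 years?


remaining = initial * (1 - lapse)^years
= 27374 * (1 - 0.12)^4
= 27374 * 0.599695
= 16416.0608


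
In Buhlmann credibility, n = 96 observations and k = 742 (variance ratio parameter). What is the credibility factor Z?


Z = n / (n + k)
= 96 / (96 + 742)
= 96 / 838
= 0.1146


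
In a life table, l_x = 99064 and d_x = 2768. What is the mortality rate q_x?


q_x = d_x / l_x
= 2768 / 99064
= 0.0279


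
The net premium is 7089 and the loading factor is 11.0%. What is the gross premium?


Gross = net * (1 + loading)
= 7089 * (1 + 0.11)
= 7089 * 1.11
= 7868.79


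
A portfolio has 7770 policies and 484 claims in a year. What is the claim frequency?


frequency = claims / policies
= 484 / 7770
= 0.0623


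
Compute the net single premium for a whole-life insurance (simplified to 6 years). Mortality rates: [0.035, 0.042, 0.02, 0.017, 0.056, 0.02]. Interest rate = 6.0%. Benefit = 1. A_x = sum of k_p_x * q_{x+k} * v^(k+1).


v = 0.943396
Year 0: k_p_x=1.0, q=0.035, term=0.033019
Year 1: k_p_x=0.965, q=0.042, term=0.036072
Year 2: k_p_x=0.92447, q=0.02, term=0.015524
Year 3: k_p_x=0.905981, q=0.017, term=0.0122
Year 4: k_p_x=0.890579, q=0.056, term=0.037268
Year 5: k_p_x=0.840707, q=0.02, term=0.011853
A_x = 0.1459


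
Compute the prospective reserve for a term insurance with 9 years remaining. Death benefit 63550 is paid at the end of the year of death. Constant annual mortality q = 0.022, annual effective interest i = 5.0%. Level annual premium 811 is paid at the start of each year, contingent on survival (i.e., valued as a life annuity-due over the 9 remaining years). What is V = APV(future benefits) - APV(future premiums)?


v = 1/(1+i) = 0.952381
APV(future benefits) per unit = sum_{k=0}^{8} k_p_x * q * v^(k+1) = 0.144329
APV(future benefits) = 63550 * 0.144329 = 9172.1172
Life annuity-due factor ä_{x:9} = sum_{k=0}^{8} k_p_x * v^k = 6.888436
APV(future premiums) = 811 * 6.888436 = 5586.522
V = 9172.1172 - 5586.522
= 3585.5952


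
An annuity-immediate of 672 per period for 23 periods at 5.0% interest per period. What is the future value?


FV = PMT * ((1+i)^n - 1) / i
= 672 * ((1.05)^23 - 1) / 0.05
= 672 * (3.071524 - 1) / 0.05
= 27841.2793


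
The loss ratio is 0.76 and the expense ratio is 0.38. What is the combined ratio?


Combined ratio = loss ratio + expense ratio
= 0.76 + 0.38
= 1.14


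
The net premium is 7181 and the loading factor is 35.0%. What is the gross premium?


Gross = net * (1 + loading)
= 7181 * (1 + 0.35)
= 7181 * 1.35
= 9694.35


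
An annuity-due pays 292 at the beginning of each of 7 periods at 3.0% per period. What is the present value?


PV_due = PMT * (1-(1+i)^(-n))/i * (1+i)
PV_immediate = 1819.2426
PV_due = 1819.2426 * 1.03
= 1873.8199


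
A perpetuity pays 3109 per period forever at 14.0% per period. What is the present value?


PV = PMT / i
= 3109 / 0.14
= 22207.1429


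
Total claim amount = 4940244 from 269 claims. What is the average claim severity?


severity = total / number
= 4940244 / 269
= 18365.2193


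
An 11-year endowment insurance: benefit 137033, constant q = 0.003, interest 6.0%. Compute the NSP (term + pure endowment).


Term component = 3199.6425
Pure endowment = 11_p_x * v^11 * benefit = 0.967491 * 0.526788 * 137033 = 69840.5079
NSP = 73040.1504


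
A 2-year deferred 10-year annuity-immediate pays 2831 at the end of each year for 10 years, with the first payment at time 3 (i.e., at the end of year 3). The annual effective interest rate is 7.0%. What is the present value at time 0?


PV at time 2 of the 10-year annuity-immediate:
a_n = 2831 * (1-(1+0.07)^(-10))/0.07 = 19883.7593
Discount back 2 years to time 0:
PV = 19883.7593 * (1+0.07)^(-2)
= 19883.7593 * 0.873439
= 17367.2455


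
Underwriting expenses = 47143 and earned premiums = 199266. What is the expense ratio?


Expense ratio = expenses / premiums
= 47143 / 199266
= 0.2366


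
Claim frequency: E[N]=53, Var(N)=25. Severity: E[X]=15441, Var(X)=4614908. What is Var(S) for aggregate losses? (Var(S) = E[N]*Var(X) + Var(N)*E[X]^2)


Var(S) = E[N]*Var(X) + Var(N)*E[X]^2
= 53*4614908 + 25*15441^2
= 244590124 + 5960612025
= 6.2052e+09


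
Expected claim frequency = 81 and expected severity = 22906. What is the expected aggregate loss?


E[S] = E[N] * E[X]
= 81 * 22906
= 1.8554e+06


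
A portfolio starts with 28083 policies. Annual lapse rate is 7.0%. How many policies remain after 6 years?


remaining = initial * (1 - lapse)^years
= 28083 * (1 - 0.07)^6
= 28083 * 0.64699
= 18169.4253


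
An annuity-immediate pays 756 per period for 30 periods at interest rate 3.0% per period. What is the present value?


PV = PMT * (1 - (1+i)^(-n)) / i
= 756 * (1 - (1+0.03)^(-30)) / 0.03
= 756 * (1 - 0.411987) / 0.03
= 756 * 19.600441
= 14817.9337


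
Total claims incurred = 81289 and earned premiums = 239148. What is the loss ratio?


Loss ratio = claims / premiums
= 81289 / 239148
= 0.3399


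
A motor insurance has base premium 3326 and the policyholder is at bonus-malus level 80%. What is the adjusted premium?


adjusted = base * BM_level / 100
= 3326 * 80 / 100
= 3326 * 0.8
= 2660.8


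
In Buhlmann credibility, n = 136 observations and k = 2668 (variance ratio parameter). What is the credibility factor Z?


Z = n / (n + k)
= 136 / (136 + 2668)
= 136 / 2804
= 0.0485


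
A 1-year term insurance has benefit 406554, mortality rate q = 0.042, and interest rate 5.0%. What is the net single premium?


NSP = benefit * q * v
v = 1/(1+i) = 0.952381
NSP = 406554 * 0.042 * 0.952381
= 16262.16


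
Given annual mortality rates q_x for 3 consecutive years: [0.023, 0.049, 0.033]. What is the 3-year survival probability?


p_k = 1 - q_k for each year
Survival = product of (1 - q_k)
= 0.977 * 0.951 * 0.967
= 0.8985


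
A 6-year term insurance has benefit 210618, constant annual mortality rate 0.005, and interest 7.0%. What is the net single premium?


NSP = benefit * sum_{k=0}^{n-1} k_p_x * q * v^(k+1)
With constant q=0.005, v=0.934579
Sum = 0.02356
NSP = 210618 * 0.02356
= 4962.1576


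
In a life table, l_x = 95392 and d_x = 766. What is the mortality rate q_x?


q_x = d_x / l_x
= 766 / 95392
= 0.008


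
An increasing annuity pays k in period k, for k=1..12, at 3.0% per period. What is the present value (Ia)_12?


(Ia)_n = sum_{k=1}^{n} k * v^k, v = 1/(1+i)
v = 0.970874
Sum computed term by term:
(Ia)_12 = 61.2022


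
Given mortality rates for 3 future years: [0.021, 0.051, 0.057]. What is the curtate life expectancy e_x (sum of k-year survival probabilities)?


e_x = sum_{k=1}^{n} k_p_x
k_p_x values:
  1_p_x = 0.979
  2_p_x = 0.929071
  3_p_x = 0.876114
e_x = 2.7842


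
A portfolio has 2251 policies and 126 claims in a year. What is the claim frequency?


frequency = claims / policies
= 126 / 2251
= 0.056


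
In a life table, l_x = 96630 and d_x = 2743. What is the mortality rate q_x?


q_x = d_x / l_x
= 2743 / 96630
= 0.0284


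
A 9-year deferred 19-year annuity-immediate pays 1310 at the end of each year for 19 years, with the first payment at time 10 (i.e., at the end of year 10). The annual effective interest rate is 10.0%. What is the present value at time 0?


PV at time 9 of the 19-year annuity-immediate:
a_n = 1310 * (1-(1+0.1)^(-19))/0.1 = 10958.0453
Discount back 9 years to time 0:
PV = 10958.0453 * (1+0.1)^(-9)
= 10958.0453 * 0.424098
= 4647.2809


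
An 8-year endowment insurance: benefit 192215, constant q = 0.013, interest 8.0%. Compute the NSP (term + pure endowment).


Term component = 13795.1736
Pure endowment = 8_p_x * v^8 * benefit = 0.900611 * 0.540269 * 192215 = 93526.4507
NSP = 107321.6243


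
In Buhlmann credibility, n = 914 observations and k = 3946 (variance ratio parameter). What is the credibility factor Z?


Z = n / (n + k)
= 914 / (914 + 3946)
= 914 / 4860
= 0.1881


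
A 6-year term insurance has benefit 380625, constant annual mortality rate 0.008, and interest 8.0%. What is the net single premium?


NSP = benefit * sum_{k=0}^{n-1} k_p_x * q * v^(k+1)
With constant q=0.008, v=0.925926
Sum = 0.036316
NSP = 380625 * 0.036316
= 13822.9148


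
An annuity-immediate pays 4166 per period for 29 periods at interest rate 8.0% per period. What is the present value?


PV = PMT * (1 - (1+i)^(-n)) / i
= 4166 * (1 - (1+0.08)^(-29)) / 0.08
= 4166 * (1 - 0.107328) / 0.08
= 4166 * 11.158406
= 46485.9194


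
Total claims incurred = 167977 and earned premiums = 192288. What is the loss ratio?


Loss ratio = claims / premiums
= 167977 / 192288
= 0.8736


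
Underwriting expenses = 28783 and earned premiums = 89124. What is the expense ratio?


Expense ratio = expenses / premiums
= 28783 / 89124
= 0.323


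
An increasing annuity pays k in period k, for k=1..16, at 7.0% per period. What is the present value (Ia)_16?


(Ia)_n = sum_{k=1}^{n} k * v^k, v = 1/(1+i)
v = 0.934579
Sum computed term by term:
(Ia)_16 = 66.9737


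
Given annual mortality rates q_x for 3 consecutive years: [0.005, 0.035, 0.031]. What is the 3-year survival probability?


p_k = 1 - q_k for each year
Survival = product of (1 - q_k)
= 0.995 * 0.965 * 0.969
= 0.9304


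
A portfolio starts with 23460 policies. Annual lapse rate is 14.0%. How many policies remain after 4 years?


remaining = initial * (1 - lapse)^years
= 23460 * (1 - 0.14)^4
= 23460 * 0.547008
= 12832.8114


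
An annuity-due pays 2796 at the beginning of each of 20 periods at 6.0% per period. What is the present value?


PV_due = PMT * (1-(1+i)^(-n))/i * (1+i)
PV_immediate = 32069.8997
PV_due = 32069.8997 * 1.06
= 33994.0937


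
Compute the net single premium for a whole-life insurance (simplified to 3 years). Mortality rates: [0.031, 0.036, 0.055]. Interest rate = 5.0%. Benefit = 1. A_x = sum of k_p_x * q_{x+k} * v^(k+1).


v = 0.952381
Year 0: k_p_x=1.0, q=0.031, term=0.029524
Year 1: k_p_x=0.969, q=0.036, term=0.031641
Year 2: k_p_x=0.934116, q=0.055, term=0.044381
A_x = 0.1055


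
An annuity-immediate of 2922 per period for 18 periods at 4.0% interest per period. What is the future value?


FV = PMT * ((1+i)^n - 1) / i
= 2922 * ((1.04)^18 - 1) / 0.04
= 2922 * (2.025817 - 1) / 0.04
= 74935.8964


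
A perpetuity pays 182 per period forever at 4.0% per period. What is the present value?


PV = PMT / i
= 182 / 0.04
= 4550.0


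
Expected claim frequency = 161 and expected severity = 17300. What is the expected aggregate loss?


E[S] = E[N] * E[X]
= 161 * 17300
= 2.7853e+06


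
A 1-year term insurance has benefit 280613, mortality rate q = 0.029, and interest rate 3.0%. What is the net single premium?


NSP = benefit * q * v
v = 1/(1+i) = 0.970874
NSP = 280613 * 0.029 * 0.970874
= 7900.7544


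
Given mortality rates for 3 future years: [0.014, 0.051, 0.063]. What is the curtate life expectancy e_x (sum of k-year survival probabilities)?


e_x = sum_{k=1}^{n} k_p_x
k_p_x values:
  1_p_x = 0.986
  2_p_x = 0.935714
  3_p_x = 0.876764
e_x = 2.7985


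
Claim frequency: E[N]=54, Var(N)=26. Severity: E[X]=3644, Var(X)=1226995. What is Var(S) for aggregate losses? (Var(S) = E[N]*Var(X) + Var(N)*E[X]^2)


Var(S) = E[N]*Var(X) + Var(N)*E[X]^2
= 54*1226995 + 26*3644^2
= 66257730 + 345247136
= 4.1150e+08


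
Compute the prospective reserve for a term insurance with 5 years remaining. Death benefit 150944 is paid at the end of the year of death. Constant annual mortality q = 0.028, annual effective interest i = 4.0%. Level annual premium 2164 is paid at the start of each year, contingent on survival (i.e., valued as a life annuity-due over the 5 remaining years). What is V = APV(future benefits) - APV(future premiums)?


v = 1/(1+i) = 0.961538
APV(future benefits) per unit = sum_{k=0}^{4} k_p_x * q * v^(k+1) = 0.118126
APV(future benefits) = 150944 * 0.118126 = 17830.3655
Life annuity-due factor ä_{x:5} = sum_{k=0}^{4} k_p_x * v^k = 4.387526
APV(future premiums) = 2164 * 4.387526 = 9494.6062
V = 17830.3655 - 9494.6062
= 8335.7593


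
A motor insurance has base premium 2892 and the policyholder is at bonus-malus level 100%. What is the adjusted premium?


adjusted = base * BM_level / 100
= 2892 * 100 / 100
= 2892 * 1.0
= 2892.0


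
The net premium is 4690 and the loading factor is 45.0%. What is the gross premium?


Gross = net * (1 + loading)
= 4690 * (1 + 0.45)
= 4690 * 1.45
= 6800.5


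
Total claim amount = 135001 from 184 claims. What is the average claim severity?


severity = total / number
= 135001 / 184
= 733.7011


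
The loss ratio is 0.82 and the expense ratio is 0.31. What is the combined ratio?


Combined ratio = loss ratio + expense ratio
= 0.82 + 0.31
= 1.13


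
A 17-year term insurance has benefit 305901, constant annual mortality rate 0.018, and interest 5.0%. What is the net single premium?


NSP = benefit * sum_{k=0}^{n-1} k_p_x * q * v^(k+1)
With constant q=0.018, v=0.952381
Sum = 0.179897
NSP = 305901 * 0.179897
= 55030.7044


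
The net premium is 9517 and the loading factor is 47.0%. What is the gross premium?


Gross = net * (1 + loading)
= 9517 * (1 + 0.47)
= 9517 * 1.47
= 13989.99


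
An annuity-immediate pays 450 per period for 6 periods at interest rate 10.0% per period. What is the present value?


PV = PMT * (1 - (1+i)^(-n)) / i
= 450 * (1 - (1+0.1)^(-6)) / 0.1
= 450 * (1 - 0.564474) / 0.1
= 450 * 4.355261
= 1959.8673


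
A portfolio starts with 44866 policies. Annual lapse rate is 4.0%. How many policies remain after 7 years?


remaining = initial * (1 - lapse)^years
= 44866 * (1 - 0.04)^7
= 44866 * 0.751447
= 33714.4426


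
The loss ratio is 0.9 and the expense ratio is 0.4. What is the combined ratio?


Combined ratio = loss ratio + expense ratio
= 0.9 + 0.4
= 1.3


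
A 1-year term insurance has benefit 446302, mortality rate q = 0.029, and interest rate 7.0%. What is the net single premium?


NSP = benefit * q * v
v = 1/(1+i) = 0.934579
NSP = 446302 * 0.029 * 0.934579
= 12096.0355


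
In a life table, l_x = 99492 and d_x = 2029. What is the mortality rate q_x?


q_x = d_x / l_x
= 2029 / 99492
= 0.0204


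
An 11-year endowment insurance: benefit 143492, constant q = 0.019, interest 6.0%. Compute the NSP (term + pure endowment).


Term component = 19789.3461
Pure endowment = 11_p_x * v^11 * benefit = 0.809765 * 0.526788 * 143492 = 61209.982
NSP = 80999.3281


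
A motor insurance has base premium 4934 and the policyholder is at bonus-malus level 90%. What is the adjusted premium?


adjusted = base * BM_level / 100
= 4934 * 90 / 100
= 4934 * 0.9
= 4440.6


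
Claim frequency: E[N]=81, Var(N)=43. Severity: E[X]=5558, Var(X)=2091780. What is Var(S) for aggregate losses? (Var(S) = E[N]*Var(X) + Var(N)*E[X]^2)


Var(S) = E[N]*Var(X) + Var(N)*E[X]^2
= 81*2091780 + 43*5558^2
= 169434180 + 1328328652
= 1.4978e+09


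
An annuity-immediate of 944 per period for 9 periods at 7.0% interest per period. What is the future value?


FV = PMT * ((1+i)^n - 1) / i
= 944 * ((1.07)^9 - 1) / 0.07
= 944 * (1.838459 - 1) / 0.07
= 11307.2214


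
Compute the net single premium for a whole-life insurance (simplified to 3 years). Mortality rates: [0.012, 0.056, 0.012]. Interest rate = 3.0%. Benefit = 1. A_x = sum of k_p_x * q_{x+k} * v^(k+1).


v = 0.970874
Year 0: k_p_x=1.0, q=0.012, term=0.01165
Year 1: k_p_x=0.988, q=0.056, term=0.052152
Year 2: k_p_x=0.932672, q=0.012, term=0.010242
A_x = 0.074


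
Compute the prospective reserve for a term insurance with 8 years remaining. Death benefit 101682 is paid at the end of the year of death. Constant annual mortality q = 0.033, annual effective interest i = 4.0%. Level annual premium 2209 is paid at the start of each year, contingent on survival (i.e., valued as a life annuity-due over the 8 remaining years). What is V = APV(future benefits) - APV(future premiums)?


v = 1/(1+i) = 0.961538
APV(future benefits) per unit = sum_{k=0}^{7} k_p_x * q * v^(k+1) = 0.199511
APV(future benefits) = 101682 * 0.199511 = 20286.7096
Life annuity-due factor ä_{x:8} = sum_{k=0}^{7} k_p_x * v^k = 6.287629
APV(future premiums) = 2209 * 6.287629 = 13889.3732
V = 20286.7096 - 13889.3732
= 6397.3364


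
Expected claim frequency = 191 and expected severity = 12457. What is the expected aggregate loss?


E[S] = E[N] * E[X]
= 191 * 12457
= 2.3793e+06


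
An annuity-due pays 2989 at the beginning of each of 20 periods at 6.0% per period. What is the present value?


PV_due = PMT * (1-(1+i)^(-n))/i * (1+i)
PV_immediate = 34283.5945
PV_due = 34283.5945 * 1.06
= 36340.6102


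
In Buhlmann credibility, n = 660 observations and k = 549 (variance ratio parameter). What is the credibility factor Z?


Z = n / (n + k)
= 660 / (660 + 549)
= 660 / 1209
= 0.5459


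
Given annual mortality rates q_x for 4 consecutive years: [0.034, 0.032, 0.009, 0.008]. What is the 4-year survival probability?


p_k = 1 - q_k for each year
Survival = product of (1 - q_k)
= 0.966 * 0.968 * 0.991 * 0.992
= 0.9193


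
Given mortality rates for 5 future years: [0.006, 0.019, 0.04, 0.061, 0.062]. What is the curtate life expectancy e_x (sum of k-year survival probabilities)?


e_x = sum_{k=1}^{n} k_p_x
k_p_x values:
  1_p_x = 0.994
  2_p_x = 0.975114
  3_p_x = 0.936109
  4_p_x = 0.879007
  5_p_x = 0.824508
e_x = 4.6087


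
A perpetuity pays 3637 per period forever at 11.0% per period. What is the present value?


PV = PMT / i
= 3637 / 0.11
= 33063.6364


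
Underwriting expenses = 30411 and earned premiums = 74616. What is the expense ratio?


Expense ratio = expenses / premiums
= 30411 / 74616
= 0.4076


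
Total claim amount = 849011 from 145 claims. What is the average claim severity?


severity = total / number
= 849011 / 145
= 5855.2483


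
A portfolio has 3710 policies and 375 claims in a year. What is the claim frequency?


frequency = claims / policies
= 375 / 3710
= 0.1011


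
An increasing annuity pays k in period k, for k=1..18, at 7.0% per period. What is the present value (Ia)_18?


(Ia)_n = sum_{k=1}^{n} k * v^k, v = 1/(1+i)
v = 0.934579
Sum computed term by term:
(Ia)_18 = 77.681


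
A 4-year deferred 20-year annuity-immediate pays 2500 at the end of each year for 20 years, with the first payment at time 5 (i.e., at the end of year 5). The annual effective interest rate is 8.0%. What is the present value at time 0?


PV at time 4 of the 20-year annuity-immediate:
a_n = 2500 * (1-(1+0.08)^(-20))/0.08 = 24545.3685
Discount back 4 years to time 0:
PV = 24545.3685 * (1+0.08)^(-4)
= 24545.3685 * 0.73503
= 18041.5786


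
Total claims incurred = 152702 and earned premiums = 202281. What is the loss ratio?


Loss ratio = claims / premiums
= 152702 / 202281
= 0.7549


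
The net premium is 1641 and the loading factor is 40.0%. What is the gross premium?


Gross = net * (1 + loading)
= 1641 * (1 + 0.4)
= 1641 * 1.4
= 2297.4


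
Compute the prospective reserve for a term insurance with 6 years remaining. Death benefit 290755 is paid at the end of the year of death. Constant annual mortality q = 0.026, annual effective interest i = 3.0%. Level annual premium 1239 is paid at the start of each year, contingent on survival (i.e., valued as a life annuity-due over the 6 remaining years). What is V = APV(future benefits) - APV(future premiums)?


v = 1/(1+i) = 0.970874
APV(future benefits) per unit = sum_{k=0}^{5} k_p_x * q * v^(k+1) = 0.132303
APV(future benefits) = 290755 * 0.132303 = 38467.7048
Life annuity-due factor ä_{x:6} = sum_{k=0}^{5} k_p_x * v^k = 5.241227
APV(future premiums) = 1239 * 5.241227 = 6493.8801
V = 38467.7048 - 6493.8801
= 31973.8247


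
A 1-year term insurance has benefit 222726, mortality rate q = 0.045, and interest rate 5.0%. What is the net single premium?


NSP = benefit * q * v
v = 1/(1+i) = 0.952381
NSP = 222726 * 0.045 * 0.952381
= 9545.4


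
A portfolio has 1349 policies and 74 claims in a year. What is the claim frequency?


frequency = claims / policies
= 74 / 1349
= 0.0549


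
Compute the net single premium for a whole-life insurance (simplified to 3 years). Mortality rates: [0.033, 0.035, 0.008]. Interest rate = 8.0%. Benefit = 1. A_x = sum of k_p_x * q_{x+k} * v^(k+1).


v = 0.925926
Year 0: k_p_x=1.0, q=0.033, term=0.030556
Year 1: k_p_x=0.967, q=0.035, term=0.029017
Year 2: k_p_x=0.933155, q=0.008, term=0.005926
A_x = 0.0655


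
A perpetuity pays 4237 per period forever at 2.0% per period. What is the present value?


PV = PMT / i
= 4237 / 0.02
= 211850.0


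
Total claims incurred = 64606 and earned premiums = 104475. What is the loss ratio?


Loss ratio = claims / premiums
= 64606 / 104475
= 0.6184


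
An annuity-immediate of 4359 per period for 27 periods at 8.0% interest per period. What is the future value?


FV = PMT * ((1+i)^n - 1) / i
= 4359 * ((1.08)^27 - 1) / 0.08
= 4359 * (7.988061 - 1) / 0.08
= 380761.9993


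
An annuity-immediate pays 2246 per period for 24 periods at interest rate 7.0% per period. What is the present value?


PV = PMT * (1 - (1+i)^(-n)) / i
= 2246 * (1 - (1+0.07)^(-24)) / 0.07
= 2246 * (1 - 0.197147) / 0.07
= 2246 * 11.469334
= 25760.1242


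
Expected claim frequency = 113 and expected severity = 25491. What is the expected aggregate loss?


E[S] = E[N] * E[X]
= 113 * 25491
= 2.8805e+06


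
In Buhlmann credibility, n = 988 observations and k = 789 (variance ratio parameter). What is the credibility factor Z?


Z = n / (n + k)
= 988 / (988 + 789)
= 988 / 1777
= 0.556


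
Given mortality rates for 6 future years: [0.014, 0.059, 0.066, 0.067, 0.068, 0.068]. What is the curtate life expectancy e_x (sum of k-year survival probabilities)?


e_x = sum_{k=1}^{n} k_p_x
k_p_x values:
  1_p_x = 0.986
  2_p_x = 0.927826
  3_p_x = 0.866589
  4_p_x = 0.808528
  5_p_x = 0.753548
  6_p_x = 0.702307
e_x = 5.0448


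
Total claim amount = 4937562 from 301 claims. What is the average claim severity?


severity = total / number
= 4937562 / 301
= 16403.8605


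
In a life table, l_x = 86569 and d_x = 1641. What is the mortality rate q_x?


q_x = d_x / l_x
= 1641 / 86569
= 0.019


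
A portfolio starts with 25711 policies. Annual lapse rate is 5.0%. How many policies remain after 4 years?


remaining = initial * (1 - lapse)^years
= 25711 * (1 - 0.05)^4
= 25711 * 0.814506
= 20941.7702


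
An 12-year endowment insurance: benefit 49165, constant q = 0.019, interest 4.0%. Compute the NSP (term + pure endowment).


Term component = 7977.0829
Pure endowment = 12_p_x * v^12 * benefit = 0.79438 * 0.624597 * 49165 = 24394.0585
NSP = 32371.1413


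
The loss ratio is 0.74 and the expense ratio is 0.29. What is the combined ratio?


Combined ratio = loss ratio + expense ratio
= 0.74 + 0.29
= 1.03


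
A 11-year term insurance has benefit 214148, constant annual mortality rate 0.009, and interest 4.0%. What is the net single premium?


NSP = benefit * sum_{k=0}^{n-1} k_p_x * q * v^(k+1)
With constant q=0.009, v=0.961538
Sum = 0.075657
NSP = 214148 * 0.075657
= 16201.7996


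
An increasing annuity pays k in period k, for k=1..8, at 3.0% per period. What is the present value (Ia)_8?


(Ia)_n = sum_{k=1}^{n} k * v^k, v = 1/(1+i)
v = 0.970874
Sum computed term by term:
(Ia)_8 = 30.5003


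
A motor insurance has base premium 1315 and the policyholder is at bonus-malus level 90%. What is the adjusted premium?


adjusted = base * BM_level / 100
= 1315 * 90 / 100
= 1315 * 0.9
= 1183.5


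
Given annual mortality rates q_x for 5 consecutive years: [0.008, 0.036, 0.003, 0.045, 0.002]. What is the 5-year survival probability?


p_k = 1 - q_k for each year
Survival = product of (1 - q_k)
= 0.992 * 0.964 * 0.997 * 0.955 * 0.998
= 0.9087


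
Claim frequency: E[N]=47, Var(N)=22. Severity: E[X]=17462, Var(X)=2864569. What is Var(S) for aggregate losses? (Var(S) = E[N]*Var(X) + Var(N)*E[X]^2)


Var(S) = E[N]*Var(X) + Var(N)*E[X]^2
= 47*2864569 + 22*17462^2
= 134634743 + 6708271768
= 6.8429e+09


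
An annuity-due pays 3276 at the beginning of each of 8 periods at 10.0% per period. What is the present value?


PV_due = PMT * (1-(1+i)^(-n))/i * (1+i)
PV_immediate = 17477.2182
PV_due = 17477.2182 * 1.1
= 19224.94


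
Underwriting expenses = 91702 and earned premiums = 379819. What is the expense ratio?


Expense ratio = expenses / premiums
= 91702 / 379819
= 0.2414


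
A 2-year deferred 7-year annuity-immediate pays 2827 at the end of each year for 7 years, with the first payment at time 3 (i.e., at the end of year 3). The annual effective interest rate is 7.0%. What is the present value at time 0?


PV at time 2 of the 7-year annuity-immediate:
a_n = 2827 * (1-(1+0.07)^(-7))/0.07 = 15235.5211
Discount back 2 years to time 0:
PV = 15235.5211 * (1+0.07)^(-2)
= 15235.5211 * 0.873439
= 13307.2942
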